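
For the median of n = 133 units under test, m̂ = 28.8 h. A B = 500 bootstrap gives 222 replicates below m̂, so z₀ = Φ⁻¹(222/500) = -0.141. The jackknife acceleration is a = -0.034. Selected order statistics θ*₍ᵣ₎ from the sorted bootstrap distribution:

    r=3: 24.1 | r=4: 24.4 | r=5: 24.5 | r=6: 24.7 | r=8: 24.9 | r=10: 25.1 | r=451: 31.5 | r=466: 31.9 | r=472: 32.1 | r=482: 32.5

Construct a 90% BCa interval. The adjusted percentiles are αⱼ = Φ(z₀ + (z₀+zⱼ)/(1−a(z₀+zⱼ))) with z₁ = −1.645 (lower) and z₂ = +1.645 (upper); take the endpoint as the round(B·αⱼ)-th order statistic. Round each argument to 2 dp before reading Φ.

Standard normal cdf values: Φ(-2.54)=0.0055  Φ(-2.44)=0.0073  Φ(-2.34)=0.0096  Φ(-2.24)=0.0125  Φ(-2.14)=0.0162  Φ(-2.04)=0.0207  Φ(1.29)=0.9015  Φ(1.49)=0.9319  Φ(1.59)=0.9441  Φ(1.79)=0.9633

Lower: z₀ + z₁ = -0.141 + (-1.645) = -1.786; 1 − a(z₀+z₁) = 1 − (-0.034)(-1.786) = 0.9393; argument = -0.141 + (-1.786)/0.9393 = -2.0425 → -2.04.
α₁ = Φ(-2.04) = 0.0207; rank = round(500 × 0.0207) = 10; θ*₍10₎ = 25.1.
Upper: z₀ + z₂ = 1.504; 1 − a(z₀+z₂) = 1.0511; argument = 1.2898 → 1.29; α₂ = 0.9015; rank = 451; θ*₍451₎ = 31.5.

(25.1, 31.5)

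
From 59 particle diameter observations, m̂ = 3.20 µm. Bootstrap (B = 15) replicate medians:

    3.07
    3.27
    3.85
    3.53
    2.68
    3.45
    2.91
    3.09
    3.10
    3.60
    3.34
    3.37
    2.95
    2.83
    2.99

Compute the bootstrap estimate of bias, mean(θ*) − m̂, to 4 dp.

bias = +0.0020

mean(θ*) = (3.07 + 3.27 + 3.85 + 3.53 + 2.68 + 3.45 + 2.91 + 3.09 + 3.10 + 3.60 + 3.34 + 3.37 + 2.95 + 2.83 + 2.99) / 15 = 3.20200
bias = 3.20200 − 3.20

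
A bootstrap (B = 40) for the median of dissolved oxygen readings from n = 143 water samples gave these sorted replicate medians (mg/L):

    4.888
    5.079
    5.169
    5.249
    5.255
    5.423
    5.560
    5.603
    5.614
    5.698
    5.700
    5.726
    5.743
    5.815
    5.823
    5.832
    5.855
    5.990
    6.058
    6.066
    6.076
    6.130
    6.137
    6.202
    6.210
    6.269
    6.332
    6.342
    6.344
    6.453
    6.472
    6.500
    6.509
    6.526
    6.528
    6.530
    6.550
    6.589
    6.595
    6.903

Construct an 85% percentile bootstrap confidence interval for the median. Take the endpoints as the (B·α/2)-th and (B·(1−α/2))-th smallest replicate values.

(5.169, 6.550)

α = 0.15; lower rank = 40 × 0.075 = 3; upper rank = 40 × 0.925 = 37.
The 3rd smallest replicate is 5.169; the 37th is 6.550.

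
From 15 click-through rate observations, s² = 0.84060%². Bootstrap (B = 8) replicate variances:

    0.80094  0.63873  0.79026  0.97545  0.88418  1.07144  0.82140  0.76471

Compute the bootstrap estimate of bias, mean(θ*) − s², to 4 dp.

bias = +0.0028

mean(θ*) = (0.80094 + 0.63873 + 0.79026 + 0.97545 + 0.88418 + 1.07144 + 0.82140 + 0.76471) / 8 = 0.84339
bias = 0.84339 − 0.84060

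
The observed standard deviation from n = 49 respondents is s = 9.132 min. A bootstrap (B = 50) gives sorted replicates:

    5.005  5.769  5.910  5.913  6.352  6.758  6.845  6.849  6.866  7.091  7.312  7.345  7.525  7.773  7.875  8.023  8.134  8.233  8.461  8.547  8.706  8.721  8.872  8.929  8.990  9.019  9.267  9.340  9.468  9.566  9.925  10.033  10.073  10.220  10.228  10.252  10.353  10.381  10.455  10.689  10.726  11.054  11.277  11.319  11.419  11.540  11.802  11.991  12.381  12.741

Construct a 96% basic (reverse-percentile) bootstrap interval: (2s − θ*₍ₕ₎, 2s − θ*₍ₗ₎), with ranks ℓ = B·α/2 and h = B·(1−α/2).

(5.883, 13.259)

Percentile endpoints at ranks 1 and 49: θ*₍1₎ = 5.005, θ*₍49₎ = 12.381.
Basic interval reflects these around s:
  lower = 2 × 9.132 − 12.381 = 5.883
  upper = 2 × 9.132 − 5.005 = 13.259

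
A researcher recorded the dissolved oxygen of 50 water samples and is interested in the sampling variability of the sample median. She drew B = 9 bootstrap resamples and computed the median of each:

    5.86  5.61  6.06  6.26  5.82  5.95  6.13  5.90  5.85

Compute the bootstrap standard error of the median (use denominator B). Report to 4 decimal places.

SE* = 0.1802

Bootstrap SE is the standard deviation of the 9 replicate medians.
Mean of replicates: (5.86 + 5.61 + 6.06 + 6.26 + 5.82 + 5.95 + 6.13 + 5.90 + 5.85) / 9 = 53.44000 / 9 = 5.93778
Sum of squared deviations: (−0.07778)² + (−0.32778)² + (+0.12222)² + (+0.32222)² + (−0.11778)² + (+0.01222)² + (+0.19222)² + (−0.03778)² + (−0.08778)² = 0.29236
Variance = 0.29236 / 9 = 0.03248
SE* = √0.03248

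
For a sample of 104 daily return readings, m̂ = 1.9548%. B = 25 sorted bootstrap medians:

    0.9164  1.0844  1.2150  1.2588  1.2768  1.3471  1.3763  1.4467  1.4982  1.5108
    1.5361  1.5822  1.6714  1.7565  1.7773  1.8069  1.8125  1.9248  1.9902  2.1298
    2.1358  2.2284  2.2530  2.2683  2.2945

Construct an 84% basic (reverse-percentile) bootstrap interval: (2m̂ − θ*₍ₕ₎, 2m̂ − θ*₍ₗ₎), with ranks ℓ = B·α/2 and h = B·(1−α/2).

Percentile endpoints at ranks 2 and 23: θ*₍2₎ = 1.0844, θ*₍23₎ = 2.2530.
Basic interval reflects these around m̂:
  lower = 2 × 1.9548 − 2.2530 = 1.6566
  upper = 2 × 1.9548 − 1.0844 = 2.8252

(1.6566, 2.8252)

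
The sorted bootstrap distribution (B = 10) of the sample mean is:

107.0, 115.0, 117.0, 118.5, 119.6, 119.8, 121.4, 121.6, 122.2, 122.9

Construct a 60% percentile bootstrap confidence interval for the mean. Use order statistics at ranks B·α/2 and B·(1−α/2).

(115.0, 121.6)

α = 0.40; lower rank = 10 × 0.200 = 2; upper rank = 10 × 0.800 = 8.
The 2nd smallest replicate is 115.0; the 8th is 121.6.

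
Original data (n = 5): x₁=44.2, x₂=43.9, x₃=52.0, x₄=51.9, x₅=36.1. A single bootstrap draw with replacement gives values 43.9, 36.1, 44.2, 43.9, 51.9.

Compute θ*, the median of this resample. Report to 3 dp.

θ* = 43.900

Sorted: 36.1, 43.9, 43.9, 44.2, 51.9
Median = middle value = 43.900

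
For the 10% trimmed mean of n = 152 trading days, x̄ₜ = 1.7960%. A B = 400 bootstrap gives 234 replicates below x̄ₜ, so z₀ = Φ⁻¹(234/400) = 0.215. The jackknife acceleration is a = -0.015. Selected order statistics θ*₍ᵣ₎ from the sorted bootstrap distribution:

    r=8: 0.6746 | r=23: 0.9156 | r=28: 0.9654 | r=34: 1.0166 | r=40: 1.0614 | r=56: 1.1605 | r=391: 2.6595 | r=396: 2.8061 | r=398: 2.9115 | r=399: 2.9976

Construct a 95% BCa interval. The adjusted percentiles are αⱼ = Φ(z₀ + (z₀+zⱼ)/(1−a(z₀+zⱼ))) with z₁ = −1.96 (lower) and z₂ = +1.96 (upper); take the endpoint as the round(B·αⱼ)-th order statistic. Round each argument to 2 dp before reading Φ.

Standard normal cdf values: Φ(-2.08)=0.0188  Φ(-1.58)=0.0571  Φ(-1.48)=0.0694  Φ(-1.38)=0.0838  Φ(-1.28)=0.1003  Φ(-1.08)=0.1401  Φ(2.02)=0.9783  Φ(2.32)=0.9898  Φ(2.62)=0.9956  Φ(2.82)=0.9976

(0.9156, 2.8061)

Lower: z₀ + z₁ = 0.215 + (-1.960) = -1.745; 1 − a(z₀+z₁) = 1 − (-0.015)(-1.745) = 0.9738; argument = 0.215 + (-1.745)/0.9738 = -1.5769 → -1.58.
α₁ = Φ(-1.58) = 0.0571; rank = round(400 × 0.0571) = 23; θ*₍23₎ = 0.9156.
Upper: z₀ + z₂ = 2.175; 1 − a(z₀+z₂) = 1.0326; argument = 2.3213 → 2.32; α₂ = 0.9898; rank = 396; θ*₍396₎ = 2.8061.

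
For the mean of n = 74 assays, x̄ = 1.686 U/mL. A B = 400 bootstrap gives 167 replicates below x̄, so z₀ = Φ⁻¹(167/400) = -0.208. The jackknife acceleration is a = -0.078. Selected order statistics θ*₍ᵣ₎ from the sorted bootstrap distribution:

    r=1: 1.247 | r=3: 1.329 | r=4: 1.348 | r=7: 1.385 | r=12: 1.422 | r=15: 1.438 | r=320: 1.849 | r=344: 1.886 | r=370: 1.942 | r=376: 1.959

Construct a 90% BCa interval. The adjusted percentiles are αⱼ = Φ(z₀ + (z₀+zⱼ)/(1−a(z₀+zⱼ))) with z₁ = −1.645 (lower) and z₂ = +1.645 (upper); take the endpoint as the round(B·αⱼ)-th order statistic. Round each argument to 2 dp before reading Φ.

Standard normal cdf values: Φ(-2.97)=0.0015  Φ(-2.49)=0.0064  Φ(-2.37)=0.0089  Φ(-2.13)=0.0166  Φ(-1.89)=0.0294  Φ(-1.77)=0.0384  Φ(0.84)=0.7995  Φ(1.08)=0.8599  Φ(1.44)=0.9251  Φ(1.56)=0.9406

Lower: z₀ + z₁ = -0.208 + (-1.645) = -1.853; 1 − a(z₀+z₁) = 1 − (-0.078)(-1.853) = 0.8555; argument = -0.208 + (-1.853)/0.8555 = -2.3741 → -2.37.
α₁ = Φ(-2.37) = 0.0089; rank = round(400 × 0.0089) = 4; θ*₍4₎ = 1.348.
Upper: z₀ + z₂ = 1.437; 1 − a(z₀+z₂) = 1.1121; argument = 1.0842 → 1.08; α₂ = 0.8599; rank = 344; θ*₍344₎ = 1.886.

(1.348, 1.886)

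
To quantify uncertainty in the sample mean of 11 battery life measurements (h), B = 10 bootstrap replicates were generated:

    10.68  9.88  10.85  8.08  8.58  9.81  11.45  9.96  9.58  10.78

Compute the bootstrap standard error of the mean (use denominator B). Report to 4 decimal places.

Bootstrap SE is the standard deviation of the 10 replicate means.
Mean of replicates: (10.68 + 9.88 + 10.85 + 8.08 + 8.58 + 9.81 + 11.45 + 9.96 + 9.58 + 10.78) / 10 = 99.65000 / 10 = 9.96500
Sum of squared deviations: (+0.71500)² + (−0.08500)² + (+0.88500)² + (−1.88500)² + (−1.38500)² + (−0.15500)² + (+1.48500)² + (−0.00500)² + (−0.38500)² + (+0.81500)² = 9.81485
Variance = 9.81485 / 10 = 0.98148
SE* = √0.98148

SE* = 0.9907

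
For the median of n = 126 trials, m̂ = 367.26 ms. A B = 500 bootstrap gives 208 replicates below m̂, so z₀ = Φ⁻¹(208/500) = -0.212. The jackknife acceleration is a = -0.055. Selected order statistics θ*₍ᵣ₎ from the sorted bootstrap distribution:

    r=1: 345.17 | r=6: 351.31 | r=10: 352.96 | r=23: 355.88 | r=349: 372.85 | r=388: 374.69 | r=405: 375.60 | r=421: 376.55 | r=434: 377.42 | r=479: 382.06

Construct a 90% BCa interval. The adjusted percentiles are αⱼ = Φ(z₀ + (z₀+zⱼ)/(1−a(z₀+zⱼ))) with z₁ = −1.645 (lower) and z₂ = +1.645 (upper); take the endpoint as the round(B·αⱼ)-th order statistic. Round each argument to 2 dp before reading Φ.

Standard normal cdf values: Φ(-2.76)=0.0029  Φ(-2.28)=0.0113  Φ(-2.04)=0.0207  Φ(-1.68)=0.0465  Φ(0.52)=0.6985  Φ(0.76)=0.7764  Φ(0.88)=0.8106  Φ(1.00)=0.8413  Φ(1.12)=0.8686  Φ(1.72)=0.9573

(351.31, 377.42)

Lower: z₀ + z₁ = -0.212 + (-1.645) = -1.857; 1 − a(z₀+z₁) = 1 − (-0.055)(-1.857) = 0.8979; argument = -0.212 + (-1.857)/0.8979 = -2.2802 → -2.28.
α₁ = Φ(-2.28) = 0.0113; rank = round(500 × 0.0113) = 6; θ*₍6₎ = 351.31.
Upper: z₀ + z₂ = 1.433; 1 − a(z₀+z₂) = 1.0788; argument = 1.1163 → 1.12; α₂ = 0.8686; rank = 434; θ*₍434₎ = 377.42.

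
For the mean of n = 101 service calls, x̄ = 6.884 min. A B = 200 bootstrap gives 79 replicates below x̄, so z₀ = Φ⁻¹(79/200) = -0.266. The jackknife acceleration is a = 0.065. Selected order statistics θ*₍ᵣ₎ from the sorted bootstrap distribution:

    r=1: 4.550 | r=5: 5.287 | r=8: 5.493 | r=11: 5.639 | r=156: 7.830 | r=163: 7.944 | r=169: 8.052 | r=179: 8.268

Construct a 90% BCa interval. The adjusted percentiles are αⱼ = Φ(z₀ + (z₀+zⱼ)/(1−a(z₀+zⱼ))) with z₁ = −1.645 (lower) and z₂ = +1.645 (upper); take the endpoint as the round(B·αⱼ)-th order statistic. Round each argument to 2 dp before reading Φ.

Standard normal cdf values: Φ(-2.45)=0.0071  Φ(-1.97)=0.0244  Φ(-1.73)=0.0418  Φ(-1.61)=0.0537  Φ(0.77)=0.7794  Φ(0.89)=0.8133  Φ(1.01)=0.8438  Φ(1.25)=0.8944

(5.287, 8.268)

Lower: z₀ + z₁ = -0.266 + (-1.645) = -1.911; 1 − a(z₀+z₁) = 1 − (0.065)(-1.911) = 1.1242; argument = -0.266 + (-1.911)/1.1242 = -1.9659 → -1.97.
α₁ = Φ(-1.97) = 0.0244; rank = round(200 × 0.0244) = 5; θ*₍5₎ = 5.287.
Upper: z₀ + z₂ = 1.379; 1 − a(z₀+z₂) = 0.9104; argument = 1.2488 → 1.25; α₂ = 0.8944; rank = 179; θ*₍179₎ = 8.268.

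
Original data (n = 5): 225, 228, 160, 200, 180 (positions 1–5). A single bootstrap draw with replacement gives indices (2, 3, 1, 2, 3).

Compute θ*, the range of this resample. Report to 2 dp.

θ* = 68.00

Resample values: 228, 160, 225, 228, 160.
Range = 228 − 160 = 68.00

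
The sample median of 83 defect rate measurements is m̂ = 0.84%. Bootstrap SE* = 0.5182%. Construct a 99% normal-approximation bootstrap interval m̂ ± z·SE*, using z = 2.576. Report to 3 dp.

(-0.495, 2.175)

Margin = 2.576 × 0.5182 = 1.3349
Interval: 0.84 ± 1.3349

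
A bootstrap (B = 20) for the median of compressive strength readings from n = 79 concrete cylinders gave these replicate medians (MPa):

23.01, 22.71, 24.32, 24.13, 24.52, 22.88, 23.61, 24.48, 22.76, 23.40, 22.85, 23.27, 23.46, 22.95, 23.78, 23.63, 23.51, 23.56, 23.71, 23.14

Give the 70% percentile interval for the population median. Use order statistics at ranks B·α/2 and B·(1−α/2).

(22.85, 24.13)

Sorted replicates: 22.71, 22.76, 22.85, 22.88, 22.95, 23.01, 23.14, 23.27, 23.40, 23.46, 23.51, 23.56, 23.61, 23.63, 23.71, 23.78, 24.13, 24.32, 24.48, 24.52
α = 0.30; lower rank = 20 × 0.150 = 3; upper rank = 20 × 0.850 = 17.
The 3rd smallest replicate is 22.85; the 17th is 24.13.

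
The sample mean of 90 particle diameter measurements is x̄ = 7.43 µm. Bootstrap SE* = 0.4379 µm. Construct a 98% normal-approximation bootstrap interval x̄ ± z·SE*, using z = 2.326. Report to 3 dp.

Margin = 2.326 × 0.4379 = 1.0186
Interval: 7.43 ± 1.0186

(6.411, 8.449)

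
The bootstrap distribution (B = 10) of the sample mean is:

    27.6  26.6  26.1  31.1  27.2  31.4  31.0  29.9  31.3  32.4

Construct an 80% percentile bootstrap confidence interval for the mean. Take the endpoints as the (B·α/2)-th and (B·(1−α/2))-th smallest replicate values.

Sorted replicates: 26.1, 26.6, 27.2, 27.6, 29.9, 31.0, 31.1, 31.3, 31.4, 32.4
α = 0.20; lower rank = 10 × 0.100 = 1; upper rank = 10 × 0.900 = 9.
The 1st smallest replicate is 26.1; the 9th is 31.4.

(26.1, 31.4)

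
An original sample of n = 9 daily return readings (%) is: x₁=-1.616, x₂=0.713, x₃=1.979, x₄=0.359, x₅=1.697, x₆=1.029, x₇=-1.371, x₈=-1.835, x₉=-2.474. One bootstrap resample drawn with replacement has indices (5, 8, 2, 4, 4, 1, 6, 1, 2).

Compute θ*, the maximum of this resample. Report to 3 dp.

θ* = 1.697

Resample values: 1.697, -1.835, 0.713, 0.359, 0.359, -1.616, 1.029, -1.616, 0.713.
Maximum = 1.697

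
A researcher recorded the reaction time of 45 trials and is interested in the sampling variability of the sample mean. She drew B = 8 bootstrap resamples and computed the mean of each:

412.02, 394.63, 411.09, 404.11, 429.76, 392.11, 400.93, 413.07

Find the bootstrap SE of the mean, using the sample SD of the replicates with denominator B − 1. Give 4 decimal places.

Bootstrap SE is the standard deviation of the 8 replicate means.
Mean of replicates: (412.02 + 394.63 + 411.09 + 404.11 + 429.76 + 392.11 + 400.93 + 413.07) / 8 = 3257.72000 / 8 = 407.21500
Sum of squared deviations: (+4.80500)² + (−12.58500)² + (+3.87500)² + (−3.10500)² + (+22.54500)² + (−15.10500)² + (−6.28500)² + (+5.85500)² = 1016.34720
Variance = 1016.34720 / 7 = 145.19246
SE* = √145.19246

SE* = 12.0496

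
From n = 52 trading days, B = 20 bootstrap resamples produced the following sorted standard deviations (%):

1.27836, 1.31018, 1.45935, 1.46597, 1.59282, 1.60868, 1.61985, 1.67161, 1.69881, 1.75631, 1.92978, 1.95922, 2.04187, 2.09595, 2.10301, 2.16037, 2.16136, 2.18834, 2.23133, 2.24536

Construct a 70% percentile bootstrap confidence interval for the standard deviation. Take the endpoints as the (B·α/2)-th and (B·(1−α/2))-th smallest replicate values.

α = 0.30; lower rank = 20 × 0.150 = 3; upper rank = 20 × 0.850 = 17.
The 3rd smallest replicate is 1.45935; the 17th is 2.16136.

(1.45935, 2.16136)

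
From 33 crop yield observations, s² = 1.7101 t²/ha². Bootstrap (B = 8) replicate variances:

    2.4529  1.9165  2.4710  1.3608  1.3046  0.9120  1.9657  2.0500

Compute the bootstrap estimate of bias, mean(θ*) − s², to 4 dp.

bias = +0.0941

mean(θ*) = (2.4529 + 1.9165 + 2.4710 + 1.3608 + 1.3046 + 0.9120 + 1.9657 + 2.0500) / 8 = 1.80419
bias = 1.80419 − 1.7101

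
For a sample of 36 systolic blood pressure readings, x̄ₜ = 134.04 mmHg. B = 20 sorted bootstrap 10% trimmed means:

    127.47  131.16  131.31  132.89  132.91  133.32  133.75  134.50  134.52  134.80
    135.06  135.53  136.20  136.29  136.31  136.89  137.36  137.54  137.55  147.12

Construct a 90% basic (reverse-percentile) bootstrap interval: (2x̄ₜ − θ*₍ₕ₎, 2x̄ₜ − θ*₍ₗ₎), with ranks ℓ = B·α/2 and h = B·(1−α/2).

(130.53, 140.61)

Percentile endpoints at ranks 1 and 19: θ*₍1₎ = 127.47, θ*₍19₎ = 137.55.
Basic interval reflects these around x̄ₜ:
  lower = 2 × 134.04 − 137.55 = 130.53
  upper = 2 × 134.04 − 127.47 = 140.61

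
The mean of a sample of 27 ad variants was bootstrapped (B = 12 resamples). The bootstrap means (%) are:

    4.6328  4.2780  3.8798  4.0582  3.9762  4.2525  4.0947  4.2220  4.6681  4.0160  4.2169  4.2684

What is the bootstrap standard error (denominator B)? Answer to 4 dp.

Bootstrap SE is the standard deviation of the 12 replicate means.
Mean of replicates: (4.6328 + 4.2780 + 3.8798 + 4.0582 + 3.9762 + 4.2525 + 4.0947 + 4.2220 + 4.6681 + 4.0160 + 4.2169 + 4.2684) / 12 = 50.56360 / 12 = 4.21363
Sum of squared deviations: (+0.41917)² + (+0.06437)² + (−0.33383)² + (−0.15543)² + (−0.23743)² + (+0.03887)² + (−0.11893)² + (+0.00837)² + (+0.45447)² + (−0.19763)² + (+0.00327)² + (+0.05477)² = 0.63616
Variance = 0.63616 / 12 = 0.05301
SE* = √0.05301

SE* = 0.2302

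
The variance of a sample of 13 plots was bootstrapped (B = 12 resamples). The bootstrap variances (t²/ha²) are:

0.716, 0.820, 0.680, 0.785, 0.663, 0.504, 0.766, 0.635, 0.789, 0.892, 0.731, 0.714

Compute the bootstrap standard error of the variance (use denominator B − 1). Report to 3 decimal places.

Bootstrap SE is the standard deviation of the 12 replicate variances.
Mean of replicates: (0.716 + 0.820 + 0.680 + 0.785 + 0.663 + 0.504 + 0.766 + 0.635 + 0.789 + 0.892 + 0.731 + 0.714) / 12 = 8.69500 / 12 = 0.72458
Sum of squared deviations: (−0.00858)² + (+0.09542)² + (−0.04458)² + (+0.06042)² + (−0.06158)² + (−0.22058)² + (+0.04142)² + (−0.08958)² + (+0.06442)² + (+0.16742)² + (+0.00642)² + (−0.01058)² = 0.10934
Variance = 0.10934 / 11 = 0.00994
SE* = √0.00994

SE* = 0.100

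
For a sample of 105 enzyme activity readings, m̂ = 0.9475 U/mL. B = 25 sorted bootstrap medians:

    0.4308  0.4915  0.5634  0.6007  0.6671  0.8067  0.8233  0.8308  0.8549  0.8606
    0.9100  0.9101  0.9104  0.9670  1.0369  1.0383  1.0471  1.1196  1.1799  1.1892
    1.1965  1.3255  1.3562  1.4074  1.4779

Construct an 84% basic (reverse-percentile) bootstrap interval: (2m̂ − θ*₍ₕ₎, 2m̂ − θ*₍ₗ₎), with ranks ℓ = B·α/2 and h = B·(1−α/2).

Percentile endpoints at ranks 2 and 23: θ*₍2₎ = 0.4915, θ*₍23₎ = 1.3562.
Basic interval reflects these around m̂:
  lower = 2 × 0.9475 − 1.3562 = 0.5388
  upper = 2 × 0.9475 − 0.4915 = 1.4035

(0.5388, 1.4035)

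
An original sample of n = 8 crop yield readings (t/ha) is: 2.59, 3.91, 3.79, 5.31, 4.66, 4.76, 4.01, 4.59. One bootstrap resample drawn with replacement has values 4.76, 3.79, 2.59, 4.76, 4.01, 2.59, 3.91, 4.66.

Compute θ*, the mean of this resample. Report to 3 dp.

Mean = (4.76 + 3.79 + 2.59 + 4.76 + 4.01 + 2.59 + 3.91 + 4.66) / 8 = 31.070 / 8 = 3.884

θ* = 3.884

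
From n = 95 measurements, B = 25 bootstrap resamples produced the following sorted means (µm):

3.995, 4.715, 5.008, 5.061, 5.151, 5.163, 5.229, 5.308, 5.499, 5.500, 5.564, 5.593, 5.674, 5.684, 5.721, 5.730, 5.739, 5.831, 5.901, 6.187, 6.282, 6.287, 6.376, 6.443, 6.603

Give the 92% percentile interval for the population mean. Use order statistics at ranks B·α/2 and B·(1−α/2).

α = 0.08; lower rank = 25 × 0.040 = 1; upper rank = 25 × 0.960 = 24.
The 1st smallest replicate is 3.995; the 24th is 6.443.

(3.995, 6.443)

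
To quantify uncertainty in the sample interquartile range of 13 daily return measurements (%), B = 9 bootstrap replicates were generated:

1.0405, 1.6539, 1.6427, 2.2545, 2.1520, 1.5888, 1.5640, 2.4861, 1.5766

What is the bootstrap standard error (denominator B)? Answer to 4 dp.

Bootstrap SE is the standard deviation of the 9 replicate interquartile ranges.
Mean of replicates: (1.0405 + 1.6539 + 1.6427 + 2.2545 + 2.1520 + 1.5888 + 1.5640 + 2.4861 + 1.5766) / 9 = 15.95910 / 9 = 1.77323
Sum of squared deviations: (−0.73273)² + (−0.11933)² + (−0.13053)² + (+0.48127)² + (+0.37877)² + (−0.18443)² + (−0.20923)² + (+0.71287)² + (−0.19663)² = 1.56790
Variance = 1.56790 / 9 = 0.17421
SE* = √0.17421

SE* = 0.4174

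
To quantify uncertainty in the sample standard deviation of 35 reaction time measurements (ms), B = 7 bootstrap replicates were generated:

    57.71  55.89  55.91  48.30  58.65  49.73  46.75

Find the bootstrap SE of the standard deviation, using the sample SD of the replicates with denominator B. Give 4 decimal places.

Bootstrap SE is the standard deviation of the 7 replicate standard deviations.
Mean of replicates: (57.71 + 55.89 + 55.91 + 48.30 + 58.65 + 49.73 + 46.75) / 7 = 372.94000 / 7 = 53.27714
Sum of squared deviations: (+4.43286)² + (+2.61286)² + (+2.63286)² + (−4.97714)² + (+5.37286)² + (−3.54714)² + (−6.52714)² = 142.23454
Variance = 142.23454 / 7 = 20.31922
SE* = √20.31922

SE* = 4.5077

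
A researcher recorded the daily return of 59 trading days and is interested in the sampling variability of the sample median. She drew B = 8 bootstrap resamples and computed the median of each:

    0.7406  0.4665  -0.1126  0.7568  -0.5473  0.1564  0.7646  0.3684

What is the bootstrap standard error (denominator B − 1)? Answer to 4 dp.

SE* = 0.4713

Bootstrap SE is the standard deviation of the 8 replicate medians.
Mean of replicates: (0.7406 + 0.4665 + (-0.1126) + 0.7568 + (-0.5473) + 0.1564 + 0.7646 + 0.3684) / 8 = 2.59340 / 8 = 0.32417
Sum of squared deviations: (+0.41643)² + (+0.14233)² + (−0.43678)² + (+0.43263)² + (−0.87147)² + (−0.16777)² + (+0.44042)² + (+0.04423)² = 1.55515
Variance = 1.55515 / 7 = 0.22216
SE* = √0.22216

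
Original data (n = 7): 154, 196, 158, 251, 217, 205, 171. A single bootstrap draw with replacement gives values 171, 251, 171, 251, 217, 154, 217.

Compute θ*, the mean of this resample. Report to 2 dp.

θ* = 204.57

Mean = (171 + 251 + 171 + 251 + 217 + 154 + 217) / 7 = 1432.0 / 7 = 204.57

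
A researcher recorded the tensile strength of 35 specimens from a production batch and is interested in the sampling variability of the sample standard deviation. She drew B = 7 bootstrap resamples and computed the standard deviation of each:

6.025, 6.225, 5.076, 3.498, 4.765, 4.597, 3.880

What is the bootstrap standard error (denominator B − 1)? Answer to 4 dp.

Bootstrap SE is the standard deviation of the 7 replicate standard deviations.
Mean of replicates: (6.025 + 6.225 + 5.076 + 3.498 + 4.765 + 4.597 + 3.880) / 7 = 34.06600 / 7 = 4.86657
Sum of squared deviations: (+1.15843)² + (+1.35843)² + (+0.20943)² + (−1.36857)² + (−0.10157)² + (−0.26957)² + (−0.98657)² = 6.16044
Variance = 6.16044 / 6 = 1.02674
SE* = √1.02674

SE* = 1.0133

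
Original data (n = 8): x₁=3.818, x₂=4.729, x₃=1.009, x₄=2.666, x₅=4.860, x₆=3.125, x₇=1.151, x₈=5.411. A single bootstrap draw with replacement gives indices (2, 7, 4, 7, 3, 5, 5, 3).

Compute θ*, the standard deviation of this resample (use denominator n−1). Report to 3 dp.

θ* = 1.850

Resample values: 4.729, 1.151, 2.666, 1.151, 1.009, 4.860, 4.860, 1.009.
Mean = 2.6794; sum of squared deviations = 23.9636
s² = 23.9636 / 7 = 3.4234
s = √3.4234 = 1.850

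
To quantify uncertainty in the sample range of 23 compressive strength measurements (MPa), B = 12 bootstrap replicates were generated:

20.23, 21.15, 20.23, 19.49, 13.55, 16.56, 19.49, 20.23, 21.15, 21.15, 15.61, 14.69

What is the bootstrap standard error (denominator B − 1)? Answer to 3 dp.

SE* = 2.746

Bootstrap SE is the standard deviation of the 12 replicate ranges.
Mean of replicates: (20.23 + 21.15 + 20.23 + 19.49 + 13.55 + 16.56 + 19.49 + 20.23 + 21.15 + 21.15 + 15.61 + 14.69) / 12 = 223.5300 / 12 = 18.6275
Sum of squared deviations: (+1.6025)² + (+2.5225)² + (+1.6025)² + (+0.8625)² + (−5.0775)² + (−2.0675)² + (+0.8625)² + (+1.6025)² + (+2.5225)² + (+2.5225)² + (−3.0175)² + (−3.9375)² = 82.9456
Variance = 82.9456 / 11 = 7.5405
SE* = √7.5405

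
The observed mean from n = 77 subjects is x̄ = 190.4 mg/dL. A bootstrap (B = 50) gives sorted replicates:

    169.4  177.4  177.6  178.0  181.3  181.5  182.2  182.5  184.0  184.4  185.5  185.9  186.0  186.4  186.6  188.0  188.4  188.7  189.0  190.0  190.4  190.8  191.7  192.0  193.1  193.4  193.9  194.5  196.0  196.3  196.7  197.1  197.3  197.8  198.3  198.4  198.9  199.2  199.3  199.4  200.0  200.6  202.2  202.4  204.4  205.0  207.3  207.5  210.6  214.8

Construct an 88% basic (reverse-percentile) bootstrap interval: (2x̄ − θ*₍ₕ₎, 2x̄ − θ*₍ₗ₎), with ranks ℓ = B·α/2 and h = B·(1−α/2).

(173.5, 203.2)

Percentile endpoints at ranks 3 and 47: θ*₍3₎ = 177.6, θ*₍47₎ = 207.3.
Basic interval reflects these around x̄:
  lower = 2 × 190.4 − 207.3 = 173.5
  upper = 2 × 190.4 − 177.6 = 203.2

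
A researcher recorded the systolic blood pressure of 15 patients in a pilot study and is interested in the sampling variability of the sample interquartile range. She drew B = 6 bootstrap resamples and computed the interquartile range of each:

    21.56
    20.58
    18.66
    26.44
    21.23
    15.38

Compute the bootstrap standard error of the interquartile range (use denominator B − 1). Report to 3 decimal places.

Bootstrap SE is the standard deviation of the 6 replicate interquartile ranges.
Mean of replicates: (21.56 + 20.58 + 18.66 + 26.44 + 21.23 + 15.38) / 6 = 123.8500 / 6 = 20.6417
Sum of squared deviations: (+0.9183)² + (−0.0617)² + (−1.9817)² + (+5.7983)² + (+0.5883)² + (−5.2617)² = 66.4261
Variance = 66.4261 / 5 = 13.2852
SE* = √13.2852

SE* = 3.645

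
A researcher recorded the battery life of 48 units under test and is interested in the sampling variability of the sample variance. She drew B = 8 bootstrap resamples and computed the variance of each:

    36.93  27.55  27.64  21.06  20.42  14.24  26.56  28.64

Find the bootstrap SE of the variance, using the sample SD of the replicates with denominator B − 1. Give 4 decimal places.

SE* = 6.7887

Bootstrap SE is the standard deviation of the 8 replicate variances.
Mean of replicates: (36.93 + 27.55 + 27.64 + 21.06 + 20.42 + 14.24 + 26.56 + 28.64) / 8 = 203.04000 / 8 = 25.38000
Sum of squared deviations: (+11.55000)² + (+2.17000)² + (+2.26000)² + (−4.32000)² + (−4.96000)² + (−11.14000)² + (+1.18000)² + (+3.26000)² = 322.60260
Variance = 322.60260 / 7 = 46.08609
SE* = √46.08609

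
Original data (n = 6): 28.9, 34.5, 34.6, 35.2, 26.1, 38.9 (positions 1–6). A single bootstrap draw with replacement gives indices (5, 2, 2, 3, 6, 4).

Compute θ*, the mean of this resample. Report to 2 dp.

θ* = 33.97

Resample values: 26.1, 34.5, 34.5, 34.6, 38.9, 35.2.
Mean = (26.1 + 34.5 + 34.5 + 34.6 + 38.9 + 35.2) / 6 = 203.80 / 6 = 33.97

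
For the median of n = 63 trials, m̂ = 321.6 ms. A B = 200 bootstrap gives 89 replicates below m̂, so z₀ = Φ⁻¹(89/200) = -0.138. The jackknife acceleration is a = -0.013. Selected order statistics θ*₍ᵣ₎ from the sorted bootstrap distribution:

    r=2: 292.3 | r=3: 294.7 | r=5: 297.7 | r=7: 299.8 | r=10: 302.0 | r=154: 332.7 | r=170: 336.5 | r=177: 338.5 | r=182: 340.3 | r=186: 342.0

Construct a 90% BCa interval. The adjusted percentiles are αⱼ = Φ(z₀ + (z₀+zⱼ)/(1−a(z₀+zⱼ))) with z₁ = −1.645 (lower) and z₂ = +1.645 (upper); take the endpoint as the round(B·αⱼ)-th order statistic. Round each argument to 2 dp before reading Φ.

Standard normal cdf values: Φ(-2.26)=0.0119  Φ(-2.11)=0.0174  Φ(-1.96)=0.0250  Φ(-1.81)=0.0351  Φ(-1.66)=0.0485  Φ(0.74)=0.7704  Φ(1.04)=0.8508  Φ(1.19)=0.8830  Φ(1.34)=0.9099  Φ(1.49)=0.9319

(297.7, 340.3)

Lower: z₀ + z₁ = -0.138 + (-1.645) = -1.783; 1 − a(z₀+z₁) = 1 − (-0.013)(-1.783) = 0.9768; argument = -0.138 + (-1.783)/0.9768 = -1.9633 → -1.96.
α₁ = Φ(-1.96) = 0.0250; rank = round(200 × 0.0250) = 5; θ*₍5₎ = 297.7.
Upper: z₀ + z₂ = 1.507; 1 − a(z₀+z₂) = 1.0196; argument = 1.3400 → 1.34; α₂ = 0.9099; rank = 182; θ*₍182₎ = 340.3.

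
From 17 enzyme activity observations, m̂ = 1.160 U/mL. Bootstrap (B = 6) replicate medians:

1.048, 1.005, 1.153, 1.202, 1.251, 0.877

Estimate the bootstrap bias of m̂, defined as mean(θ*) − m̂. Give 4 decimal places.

mean(θ*) = (1.048 + 1.005 + 1.153 + 1.202 + 1.251 + 0.877) / 6 = 1.08933
bias = 1.08933 − 1.160

bias = −0.0707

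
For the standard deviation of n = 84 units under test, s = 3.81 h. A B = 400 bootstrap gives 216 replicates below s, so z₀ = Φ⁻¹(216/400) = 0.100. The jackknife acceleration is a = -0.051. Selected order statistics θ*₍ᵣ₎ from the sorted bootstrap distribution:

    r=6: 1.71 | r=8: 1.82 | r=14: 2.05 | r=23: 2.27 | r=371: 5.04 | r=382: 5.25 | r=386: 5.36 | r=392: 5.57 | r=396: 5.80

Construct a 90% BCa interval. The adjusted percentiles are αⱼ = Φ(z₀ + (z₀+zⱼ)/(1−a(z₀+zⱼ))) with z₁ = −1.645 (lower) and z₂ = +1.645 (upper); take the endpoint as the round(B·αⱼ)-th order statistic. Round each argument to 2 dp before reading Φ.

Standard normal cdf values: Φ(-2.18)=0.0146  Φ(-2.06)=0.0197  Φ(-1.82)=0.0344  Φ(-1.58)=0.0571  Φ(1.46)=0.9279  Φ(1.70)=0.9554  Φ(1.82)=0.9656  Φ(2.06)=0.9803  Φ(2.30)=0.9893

Lower: z₀ + z₁ = 0.100 + (-1.645) = -1.545; 1 − a(z₀+z₁) = 1 − (-0.051)(-1.545) = 0.9212; argument = 0.100 + (-1.545)/0.9212 = -1.5772 → -1.58.
α₁ = Φ(-1.58) = 0.0571; rank = round(400 × 0.0571) = 23; θ*₍23₎ = 2.27.
Upper: z₀ + z₂ = 1.745; 1 − a(z₀+z₂) = 1.0890; argument = 1.7024 → 1.70; α₂ = 0.9554; rank = 382; θ*₍382₎ = 5.25.

(2.27, 5.25)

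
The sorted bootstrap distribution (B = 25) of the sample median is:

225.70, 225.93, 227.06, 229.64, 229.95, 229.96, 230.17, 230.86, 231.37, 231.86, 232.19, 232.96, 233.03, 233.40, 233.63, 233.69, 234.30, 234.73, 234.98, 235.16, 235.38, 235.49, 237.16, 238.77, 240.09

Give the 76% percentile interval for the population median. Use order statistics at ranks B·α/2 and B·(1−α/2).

α = 0.24; lower rank = 25 × 0.120 = 3; upper rank = 25 × 0.880 = 22.
The 3rd smallest replicate is 227.06; the 22nd is 235.49.

(227.06, 235.49)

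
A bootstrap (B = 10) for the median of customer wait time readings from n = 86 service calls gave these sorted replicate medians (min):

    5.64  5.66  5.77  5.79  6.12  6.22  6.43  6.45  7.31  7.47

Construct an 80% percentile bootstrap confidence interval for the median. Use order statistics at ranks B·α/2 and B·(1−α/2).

(5.64, 7.31)

α = 0.20; lower rank = 10 × 0.100 = 1; upper rank = 10 × 0.900 = 9.
The 1st smallest replicate is 5.64; the 9th is 7.31.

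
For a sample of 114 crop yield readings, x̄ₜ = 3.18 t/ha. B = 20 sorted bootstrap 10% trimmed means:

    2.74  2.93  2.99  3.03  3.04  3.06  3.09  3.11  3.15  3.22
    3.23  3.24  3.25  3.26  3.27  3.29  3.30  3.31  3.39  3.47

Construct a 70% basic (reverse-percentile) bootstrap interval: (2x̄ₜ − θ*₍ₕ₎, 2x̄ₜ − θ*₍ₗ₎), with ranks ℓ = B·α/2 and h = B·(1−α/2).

Percentile endpoints at ranks 3 and 17: θ*₍3₎ = 2.99, θ*₍17₎ = 3.30.
Basic interval reflects these around x̄ₜ:
  lower = 2 × 3.18 − 3.30 = 3.06
  upper = 2 × 3.18 − 2.99 = 3.37

(3.06, 3.37)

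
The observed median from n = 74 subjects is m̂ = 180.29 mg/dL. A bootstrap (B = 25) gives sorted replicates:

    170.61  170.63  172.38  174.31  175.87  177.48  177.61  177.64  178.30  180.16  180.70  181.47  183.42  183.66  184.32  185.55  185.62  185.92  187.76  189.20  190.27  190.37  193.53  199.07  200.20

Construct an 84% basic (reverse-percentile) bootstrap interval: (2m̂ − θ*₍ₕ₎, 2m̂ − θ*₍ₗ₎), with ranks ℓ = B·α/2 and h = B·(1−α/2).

(167.05, 189.95)

Percentile endpoints at ranks 2 and 23: θ*₍2₎ = 170.63, θ*₍23₎ = 193.53.
Basic interval reflects these around m̂:
  lower = 2 × 180.29 − 193.53 = 167.05
  upper = 2 × 180.29 − 170.63 = 189.95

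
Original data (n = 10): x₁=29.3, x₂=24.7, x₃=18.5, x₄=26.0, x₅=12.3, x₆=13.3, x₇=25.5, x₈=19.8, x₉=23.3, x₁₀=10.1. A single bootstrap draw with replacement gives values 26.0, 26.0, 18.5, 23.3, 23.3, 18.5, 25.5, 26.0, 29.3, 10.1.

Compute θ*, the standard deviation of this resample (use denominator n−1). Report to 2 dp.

θ* = 5.57

Mean = 22.6500; sum of squared deviations = 278.8050
s² = 278.8050 / 9 = 30.9783
s = √30.9783 = 5.57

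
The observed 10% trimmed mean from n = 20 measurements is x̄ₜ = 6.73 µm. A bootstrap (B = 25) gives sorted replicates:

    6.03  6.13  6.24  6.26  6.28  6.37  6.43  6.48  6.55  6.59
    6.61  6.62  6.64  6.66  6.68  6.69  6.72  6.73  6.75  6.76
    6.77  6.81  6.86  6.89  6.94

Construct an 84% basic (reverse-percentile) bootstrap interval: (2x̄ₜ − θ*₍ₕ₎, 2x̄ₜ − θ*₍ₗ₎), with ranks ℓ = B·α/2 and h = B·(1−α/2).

(6.60, 7.33)

Percentile endpoints at ranks 2 and 23: θ*₍2₎ = 6.13, θ*₍23₎ = 6.86.
Basic interval reflects these around x̄ₜ:
  lower = 2 × 6.73 − 6.86 = 6.60
  upper = 2 × 6.73 − 6.13 = 7.33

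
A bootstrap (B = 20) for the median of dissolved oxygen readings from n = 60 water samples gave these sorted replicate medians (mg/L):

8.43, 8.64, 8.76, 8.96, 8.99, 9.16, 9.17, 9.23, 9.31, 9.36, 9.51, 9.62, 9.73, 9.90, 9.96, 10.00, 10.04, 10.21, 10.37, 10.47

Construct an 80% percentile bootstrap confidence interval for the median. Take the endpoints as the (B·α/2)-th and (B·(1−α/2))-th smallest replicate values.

(8.64, 10.21)

α = 0.20; lower rank = 20 × 0.100 = 2; upper rank = 20 × 0.900 = 18.
The 2nd smallest replicate is 8.64; the 18th is 10.21.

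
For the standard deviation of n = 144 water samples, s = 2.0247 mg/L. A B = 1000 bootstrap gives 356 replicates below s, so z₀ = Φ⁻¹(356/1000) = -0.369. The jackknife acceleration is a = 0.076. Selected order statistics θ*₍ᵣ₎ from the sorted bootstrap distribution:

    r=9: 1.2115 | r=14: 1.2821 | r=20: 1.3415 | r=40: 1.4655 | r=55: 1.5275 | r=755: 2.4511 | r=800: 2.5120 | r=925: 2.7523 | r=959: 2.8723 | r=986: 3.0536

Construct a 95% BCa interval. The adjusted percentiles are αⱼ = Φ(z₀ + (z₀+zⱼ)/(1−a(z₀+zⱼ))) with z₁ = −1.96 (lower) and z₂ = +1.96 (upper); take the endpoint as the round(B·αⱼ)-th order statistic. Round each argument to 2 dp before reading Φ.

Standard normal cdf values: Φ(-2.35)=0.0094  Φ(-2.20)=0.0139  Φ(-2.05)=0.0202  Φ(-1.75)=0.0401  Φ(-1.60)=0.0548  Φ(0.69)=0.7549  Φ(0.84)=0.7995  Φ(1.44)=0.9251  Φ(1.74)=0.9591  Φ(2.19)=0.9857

Lower: z₀ + z₁ = -0.369 + (-1.960) = -2.329; 1 − a(z₀+z₁) = 1 − (0.076)(-2.329) = 1.1770; argument = -0.369 + (-2.329)/1.1770 = -2.3478 → -2.35.
α₁ = Φ(-2.35) = 0.0094; rank = round(1000 × 0.0094) = 9; θ*₍9₎ = 1.2115.
Upper: z₀ + z₂ = 1.591; 1 − a(z₀+z₂) = 0.8791; argument = 1.4408 → 1.44; α₂ = 0.9251; rank = 925; θ*₍925₎ = 2.7523.

(1.2115, 2.7523)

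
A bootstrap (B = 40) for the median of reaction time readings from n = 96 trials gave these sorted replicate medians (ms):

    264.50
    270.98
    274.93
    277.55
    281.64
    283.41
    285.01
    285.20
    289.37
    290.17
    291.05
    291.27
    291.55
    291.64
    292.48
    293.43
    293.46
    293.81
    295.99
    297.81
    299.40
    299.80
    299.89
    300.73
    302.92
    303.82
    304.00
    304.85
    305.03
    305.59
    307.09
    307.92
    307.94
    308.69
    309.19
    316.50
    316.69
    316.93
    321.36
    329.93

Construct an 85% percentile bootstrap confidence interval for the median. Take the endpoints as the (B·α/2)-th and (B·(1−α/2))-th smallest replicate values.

(274.93, 316.69)

α = 0.15; lower rank = 40 × 0.075 = 3; upper rank = 40 × 0.925 = 37.
The 3rd smallest replicate is 274.93; the 37th is 316.69.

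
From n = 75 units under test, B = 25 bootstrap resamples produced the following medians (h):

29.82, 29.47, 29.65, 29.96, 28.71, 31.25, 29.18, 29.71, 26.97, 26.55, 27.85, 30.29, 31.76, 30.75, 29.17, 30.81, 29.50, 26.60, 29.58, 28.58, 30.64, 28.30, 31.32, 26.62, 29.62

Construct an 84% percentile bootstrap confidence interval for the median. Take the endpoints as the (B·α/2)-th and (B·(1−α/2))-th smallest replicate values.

Sorted replicates: 26.55, 26.60, 26.62, 26.97, 27.85, 28.30, 28.58, 28.71, 29.17, 29.18, 29.47, 29.50, 29.58, 29.62, 29.65, 29.71, 29.82, 29.96, 30.29, 30.64, 30.75, 30.81, 31.25, 31.32, 31.76
α = 0.16; lower rank = 25 × 0.080 = 2; upper rank = 25 × 0.920 = 23.
The 2nd smallest replicate is 26.60; the 23rd is 31.25.

(26.60, 31.25)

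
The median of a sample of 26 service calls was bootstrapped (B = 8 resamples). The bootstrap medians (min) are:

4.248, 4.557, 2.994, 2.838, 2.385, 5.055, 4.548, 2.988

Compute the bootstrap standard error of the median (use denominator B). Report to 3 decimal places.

Bootstrap SE is the standard deviation of the 8 replicate medians.
Mean of replicates: (4.248 + 4.557 + 2.994 + 2.838 + 2.385 + 5.055 + 4.548 + 2.988) / 8 = 29.6130 / 8 = 3.7016
Sum of squared deviations: (+0.5464)² + (+0.8554)² + (−0.7076)² + (−0.8636)² + (−1.3166)² + (+1.3534)² + (+0.8464)² + (−0.7136)² = 7.0675
Variance = 7.0675 / 8 = 0.8834
SE* = √0.8834

SE* = 0.940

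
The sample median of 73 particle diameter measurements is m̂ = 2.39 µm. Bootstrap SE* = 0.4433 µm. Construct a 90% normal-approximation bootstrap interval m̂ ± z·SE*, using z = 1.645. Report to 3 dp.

(1.661, 3.119)

Margin = 1.645 × 0.4433 = 0.7292
Interval: 2.39 ± 0.7292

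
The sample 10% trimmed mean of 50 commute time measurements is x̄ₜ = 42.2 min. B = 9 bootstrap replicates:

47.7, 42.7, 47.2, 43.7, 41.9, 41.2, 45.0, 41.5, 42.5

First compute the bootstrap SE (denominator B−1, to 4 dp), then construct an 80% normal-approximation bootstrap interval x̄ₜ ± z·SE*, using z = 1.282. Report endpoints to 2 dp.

Mean of replicates = 43.7111; sum of squared deviations = 46.7089; SE* = √(46.7089/8) = 2.4163
Margin = 1.282 × 2.4163 = 3.098
Interval: 42.2 ± 3.098

(39.10, 45.30)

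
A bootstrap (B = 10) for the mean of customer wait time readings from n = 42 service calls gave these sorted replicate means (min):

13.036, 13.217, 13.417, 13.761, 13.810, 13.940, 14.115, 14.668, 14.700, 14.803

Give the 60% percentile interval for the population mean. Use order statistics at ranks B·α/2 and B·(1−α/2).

(13.217, 14.668)

α = 0.40; lower rank = 10 × 0.200 = 2; upper rank = 10 × 0.800 = 8.
The 2nd smallest replicate is 13.217; the 8th is 14.668.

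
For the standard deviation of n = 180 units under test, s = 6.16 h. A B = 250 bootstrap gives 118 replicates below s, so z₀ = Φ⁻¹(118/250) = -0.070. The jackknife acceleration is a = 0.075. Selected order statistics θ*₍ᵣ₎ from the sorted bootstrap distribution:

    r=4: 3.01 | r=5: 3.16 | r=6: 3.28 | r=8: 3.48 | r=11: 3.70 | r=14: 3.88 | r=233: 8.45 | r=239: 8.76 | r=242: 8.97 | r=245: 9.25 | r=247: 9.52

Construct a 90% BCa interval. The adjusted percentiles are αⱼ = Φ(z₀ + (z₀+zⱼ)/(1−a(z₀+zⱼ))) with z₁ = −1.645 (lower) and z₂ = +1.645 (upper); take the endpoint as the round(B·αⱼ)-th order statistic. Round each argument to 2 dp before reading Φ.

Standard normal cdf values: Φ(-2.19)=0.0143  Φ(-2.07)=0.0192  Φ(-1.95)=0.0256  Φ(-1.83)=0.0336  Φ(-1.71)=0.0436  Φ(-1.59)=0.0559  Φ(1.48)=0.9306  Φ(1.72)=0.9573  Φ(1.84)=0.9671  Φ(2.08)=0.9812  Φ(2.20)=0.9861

(3.88, 8.76)

Lower: z₀ + z₁ = -0.070 + (-1.645) = -1.715; 1 − a(z₀+z₁) = 1 − (0.075)(-1.715) = 1.1286; argument = -0.070 + (-1.715)/1.1286 = -1.5895 → -1.59.
α₁ = Φ(-1.59) = 0.0559; rank = round(250 × 0.0559) = 14; θ*₍14₎ = 3.88.
Upper: z₀ + z₂ = 1.575; 1 − a(z₀+z₂) = 0.8819; argument = 1.7160 → 1.72; α₂ = 0.9573; rank = 239; θ*₍239₎ = 8.76.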